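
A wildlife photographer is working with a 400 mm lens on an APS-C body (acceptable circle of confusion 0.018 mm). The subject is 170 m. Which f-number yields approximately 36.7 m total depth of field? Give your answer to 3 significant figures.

Write h = H − f = f²/(N·c). The thin-lens limits are Dn = s·h/(h + (s−f)) and Df = s·h/(h − (s−f)), so DoF = Df − Dn = 2·s·(s−f)·h / (h² − (s−f)²).
That is a quadratic in h: DoF·h² − 2·s·(s−f)·h − DoF·(s−f)² = 0 ⇒ h = (s−f)·(s + √(s² + DoF²)) / DoF = 169600 × (170000 + √(170000² + 36700²)) / 36700 = 169600 × (170000 + 173916) / 36700 ≈ 1589325 mm.
Then N = f²/(c·h) = 400² / (0.018 × 1589325) = 160000 / 28608 ≈ 5.59.

f/5.59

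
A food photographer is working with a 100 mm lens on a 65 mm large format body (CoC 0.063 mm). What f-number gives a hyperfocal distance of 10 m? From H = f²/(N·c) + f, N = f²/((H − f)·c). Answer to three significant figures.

Rearrange H = f²/(N·c) + f for N: N = f² / ((H − f)·c).
N = 100² / ((10000 − 100) × 0.063) = 10000 / 623.7 ≈ 16.

f/16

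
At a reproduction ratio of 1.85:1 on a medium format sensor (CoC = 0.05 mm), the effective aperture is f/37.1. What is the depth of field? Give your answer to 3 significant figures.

1.08 mm

At magnification m, DoF ≈ 2·N_eff·c/m² = 2 × 37.1 × 0.05 / 1.85² = 3.71 / 3.423 ≈ 1.08 mm.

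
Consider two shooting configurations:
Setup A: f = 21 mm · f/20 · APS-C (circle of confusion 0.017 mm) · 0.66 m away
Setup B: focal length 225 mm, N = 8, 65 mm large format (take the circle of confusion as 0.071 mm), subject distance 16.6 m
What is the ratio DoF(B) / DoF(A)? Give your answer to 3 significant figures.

7.35

Setup A: H = 21²/(20×0.017) + 21 ≈ 1318.1 mm; DoF = Df − Dn = 1300.88 − 442.17 ≈ 858.71 mm.
Setup B: H = 225²/(8×0.071) + 225 ≈ 89353.5 mm; DoF = Df − Dn = 20336.2 − 14023.5 ≈ 6312.7 mm.
Ratio = 6312.7 / 858.71 ≈ 7.35.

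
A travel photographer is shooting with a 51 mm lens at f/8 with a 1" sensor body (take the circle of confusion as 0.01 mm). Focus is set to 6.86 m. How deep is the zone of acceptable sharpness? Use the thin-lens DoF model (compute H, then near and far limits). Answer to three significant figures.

3.01 m

Hyperfocal distance H = f²/(N·c) + f = 51²/(8 × 0.01) + 51 = 2601/0.08 + 51 ≈ 32563.5 mm ≈ 32.56 m.
Near limit Dn = s·(H − f)/(H + s − 2f) = 6860 × (32563.5 − 51) / (32563.5 + 6860 − 2 × 51) = 6860 × 32512.5 / 39321.5 ≈ 5672.1 mm.
Far limit Df = s·(H − f)/(H − s) = 6860 × (32563.5 − 51) / (32563.5 − 6860) = 6860 × 32512.5 / 25703.5 ≈ 8677.3 mm.
Depth of field = Df − Dn = 8677.3 − 5672.1 ≈ 3005.2 mm ≈ 3.01 m.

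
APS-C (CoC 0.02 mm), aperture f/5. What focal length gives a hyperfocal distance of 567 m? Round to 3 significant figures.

From H = f²/(N·c) + f, with f ≪ H: f ≈ √(H·N·c) = √(567000 × 5 × 0.02) = √56700 ≈ 238.1 mm.
The +f correction barely moves this — solving exactly, f² + N·c·f − N·c·H = 0 ⇒ f = (−N·c + √((N·c)² + 4·N·c·H))/2 = (−0.1 + √226800)/2 ≈ 238.07 mm, so f ≈ 238 mm.

238 mm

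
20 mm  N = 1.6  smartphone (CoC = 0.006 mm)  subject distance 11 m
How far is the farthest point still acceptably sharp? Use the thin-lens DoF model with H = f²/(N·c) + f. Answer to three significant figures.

14.9 m

Hyperfocal distance H = f²/(N·c) + f = 20²/(1.6 × 0.006) + 20 = 400/0.0096 + 20 ≈ 41686.7 mm ≈ 41.69 m.
Far limit Df = s·(H − f)/(H − s) = 11000 × (41686.7 − 20) / (41686.7 − 11000) = 11000 × 41666.7 / 30686.7 ≈ 14936 mm ≈ 14.9 m.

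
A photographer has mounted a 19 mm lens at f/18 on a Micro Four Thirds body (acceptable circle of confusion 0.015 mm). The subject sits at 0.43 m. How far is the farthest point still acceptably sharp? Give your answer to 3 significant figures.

0.621 m

Hyperfocal distance H = f²/(N·c) + f = 19²/(18 × 0.015) + 19 = 361/0.27 + 19 ≈ 1356.0 mm ≈ 1.356 m.
Far limit Df = s·(H − f)/(H − s) = 430 × (1356.0 − 19) / (1356.0 − 430) = 430 × 1337.0 / 926.0 ≈ 620.85 mm ≈ 0.621 m.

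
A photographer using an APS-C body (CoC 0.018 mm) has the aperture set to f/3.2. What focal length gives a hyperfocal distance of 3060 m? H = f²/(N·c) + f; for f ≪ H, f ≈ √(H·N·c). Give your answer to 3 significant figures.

420 mm

From H = f²/(N·c) + f, with f ≪ H: f ≈ √(H·N·c) = √(3060000 × 3.2 × 0.018) = √176256 ≈ 419.8 mm.
The +f correction barely moves this — solving exactly, f² + N·c·f − N·c·H = 0 ⇒ f = (−N·c + √((N·c)² + 4·N·c·H))/2 = (−0.0576 + √705024)/2 ≈ 419.80 mm, so f ≈ 420 mm.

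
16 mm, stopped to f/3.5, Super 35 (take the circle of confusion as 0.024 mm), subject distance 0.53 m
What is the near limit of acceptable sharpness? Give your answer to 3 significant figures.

Hyperfocal distance H = f²/(N·c) + f = 16²/(3.5 × 0.024) + 16 = 256/0.084 + 16 ≈ 3063.6 mm ≈ 3.064 m.
Near limit Dn = s·(H − f)/(H + s − 2f) = 530 × (3063.6 − 16) / (3063.6 + 530 − 2 × 16) = 530 × 3047.6 / 3561.6 ≈ 453.51 mm.

454 mm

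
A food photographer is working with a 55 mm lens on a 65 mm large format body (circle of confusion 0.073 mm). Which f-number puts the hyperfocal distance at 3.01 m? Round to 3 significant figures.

Rearrange H = f²/(N·c) + f for N: N = f² / ((H − f)·c).
N = 55² / ((3010 − 55) × 0.073) = 3025 / 215.7 ≈ 14.

f/14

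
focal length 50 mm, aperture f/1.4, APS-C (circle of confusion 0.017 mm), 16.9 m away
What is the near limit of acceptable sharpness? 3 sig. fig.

Hyperfocal distance H = f²/(N·c) + f = 50²/(1.4 × 0.017) + 50 = 2500/0.0238 + 50 ≈ 105092.0 mm ≈ 105.1 m.
Near limit Dn = s·(H − f)/(H + s − 2f) = 16900 × (105092.0 − 50) / (105092.0 + 16900 − 2 × 50) = 16900 × 105042.0 / 121892.0 ≈ 14564 mm ≈ 14.6 m.

14.6 m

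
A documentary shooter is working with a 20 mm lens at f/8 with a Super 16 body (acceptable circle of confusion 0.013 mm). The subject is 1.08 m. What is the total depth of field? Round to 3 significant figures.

Hyperfocal distance H = f²/(N·c) + f = 20²/(8 × 0.013) + 20 = 400/0.104 + 20 ≈ 3866.2 mm ≈ 3.866 m.
Near limit Dn = s·(H − f)/(H + s − 2f) = 1080 × (3866.2 − 20) / (3866.2 + 1080 − 2 × 20) = 1080 × 3846.2 / 4906.2 ≈ 846.66 mm.
Far limit Df = s·(H − f)/(H − s) = 1080 × (3866.2 − 20) / (3866.2 − 1080) = 1080 × 3846.2 / 2786.2 ≈ 1490.89 mm.
Depth of field = Df − Dn = 1490.89 − 846.66 ≈ 644.23 mm ≈ 0.644 m.

0.644 m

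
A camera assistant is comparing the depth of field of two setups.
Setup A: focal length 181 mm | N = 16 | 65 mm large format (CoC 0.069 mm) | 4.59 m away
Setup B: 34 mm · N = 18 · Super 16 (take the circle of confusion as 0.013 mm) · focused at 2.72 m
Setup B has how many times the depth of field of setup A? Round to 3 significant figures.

3.01

Setup A: H = 181²/(16×0.069) + 181 ≈ 29855.8 mm; DoF = Df − Dn = 5391.0 − 3996.2 ≈ 1394.8 mm.
Setup B: H = 34²/(18×0.013) + 34 ≈ 4974.2 mm; DoF = Df − Dn = 5961.1 − 1762.0 ≈ 4199.1 mm.
Ratio = 4199.1 / 1394.8 ≈ 3.01.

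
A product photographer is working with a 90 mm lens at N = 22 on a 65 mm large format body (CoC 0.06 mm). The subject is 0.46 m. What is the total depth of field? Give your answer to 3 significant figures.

Hyperfocal distance H = f²/(N·c) + f = 90²/(22 × 0.06) + 90 = 8100/1.32 + 90 ≈ 6226.4 mm ≈ 6.226 m.
Near limit Dn = s·(H − f)/(H + s − 2f) = 460 × (6226.4 − 90) / (6226.4 + 460 − 2 × 90) = 460 × 6136.4 / 6506.4 ≈ 433.841 mm.
Far limit Df = s·(H − f)/(H − s) = 460 × (6226.4 − 90) / (6226.4 − 460) = 460 × 6136.4 / 5766.4 ≈ 489.516 mm.
Depth of field = Df − Dn = 489.516 − 433.841 ≈ 55.675 mm.

55.7 mm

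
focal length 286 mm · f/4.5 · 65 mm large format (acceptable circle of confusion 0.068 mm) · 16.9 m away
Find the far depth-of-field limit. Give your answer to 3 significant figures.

Hyperfocal distance H = f²/(N·c) + f = 286²/(4.5 × 0.068) + 286 = 81796/0.306 + 286 ≈ 267593.2 mm ≈ 267.6 m.
Far limit Df = s·(H − f)/(H − s) = 16900 × (267593.2 − 286) / (267593.2 − 16900) = 16900 × 267307.2 / 250693.2 ≈ 18020 mm ≈ 18.0 m.

18.0 m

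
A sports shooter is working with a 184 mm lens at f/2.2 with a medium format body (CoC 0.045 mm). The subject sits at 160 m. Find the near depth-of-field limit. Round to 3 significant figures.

109 m

Hyperfocal distance H = f²/(N·c) + f = 184²/(2.2 × 0.045) + 184 = 33856/0.099 + 184 ≈ 342163.8 mm ≈ 342.2 m.
Near limit Dn = s·(H − f)/(H + s − 2f) = 160000 × (342163.8 − 184) / (342163.8 + 160000 − 2 × 184) = 160000 × 341979.8 / 501795.8 ≈ 109042 mm ≈ 109 m.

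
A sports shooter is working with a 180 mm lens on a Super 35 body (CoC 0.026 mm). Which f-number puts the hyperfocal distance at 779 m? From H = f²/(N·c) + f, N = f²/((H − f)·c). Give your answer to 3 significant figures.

f/1.60

Rearrange H = f²/(N·c) + f for N: N = f² / ((H − f)·c).
N = 180² / ((779000 − 180) × 0.026) = 32400 / 20249 ≈ 1.60.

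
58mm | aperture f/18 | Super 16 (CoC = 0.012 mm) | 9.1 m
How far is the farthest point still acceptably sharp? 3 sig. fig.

Hyperfocal distance H = f²/(N·c) + f = 58²/(18 × 0.012) + 58 = 3364/0.216 + 58 ≈ 15632.1 mm ≈ 15.63 m.
Far limit Df = s·(H − f)/(H − s) = 9100 × (15632.1 − 58) / (15632.1 − 9100) = 9100 × 15574.1 / 6532.1 ≈ 21697 mm ≈ 21.7 m.

21.7 m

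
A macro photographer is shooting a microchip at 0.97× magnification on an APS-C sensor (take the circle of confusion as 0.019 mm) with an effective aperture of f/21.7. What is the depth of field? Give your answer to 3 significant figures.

0.876 mm

At magnification m, DoF ≈ 2·N_eff·c/m² = 2 × 21.7 × 0.019 / 0.97² = 0.8246 / 0.9409 ≈ 0.876 mm.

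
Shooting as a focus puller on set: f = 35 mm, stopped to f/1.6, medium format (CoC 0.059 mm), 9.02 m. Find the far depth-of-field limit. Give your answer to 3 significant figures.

29.3 m

Hyperfocal distance H = f²/(N·c) + f = 35²/(1.6 × 0.059) + 35 = 1225/0.0944 + 35 ≈ 13011.7 mm ≈ 13.01 m.
Far limit Df = s·(H − f)/(H − s) = 9020 × (13011.7 − 35) / (13011.7 − 9020) = 9020 × 12976.7 / 3991.7 ≈ 29323 mm ≈ 29.3 m.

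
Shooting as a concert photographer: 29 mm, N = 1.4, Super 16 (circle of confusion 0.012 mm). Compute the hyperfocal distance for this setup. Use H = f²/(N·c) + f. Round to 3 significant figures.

50.1 m

Hyperfocal distance H = f²/(N·c) + f = 29²/(1.4 × 0.012) + 29 = 841/0.0168 + 29 ≈ 50088.5 mm ≈ 50.1 m.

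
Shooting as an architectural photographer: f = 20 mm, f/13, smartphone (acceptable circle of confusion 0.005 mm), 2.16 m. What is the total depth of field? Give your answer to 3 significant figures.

Hyperfocal distance H = f²/(N·c) + f = 20²/(13 × 0.005) + 20 = 400/0.065 + 20 ≈ 6173.8 mm ≈ 6.174 m.
Near limit Dn = s·(H − f)/(H + s − 2f) = 2160 × (6173.8 − 20) / (6173.8 + 2160 − 2 × 20) = 2160 × 6153.8 / 8293.8 ≈ 1602.7 mm.
Far limit Df = s·(H − f)/(H − s) = 2160 × (6173.8 − 20) / (6173.8 − 2160) = 2160 × 6153.8 / 4013.8 ≈ 3311.6 mm.
Depth of field = Df − Dn = 3311.6 − 1602.7 ≈ 1708.9 mm ≈ 1.71 m.

1.71 m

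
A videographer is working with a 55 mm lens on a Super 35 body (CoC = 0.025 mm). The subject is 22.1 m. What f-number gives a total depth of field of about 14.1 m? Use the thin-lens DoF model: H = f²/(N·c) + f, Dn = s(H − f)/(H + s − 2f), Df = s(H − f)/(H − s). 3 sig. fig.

Write h = H − f = f²/(N·c). The thin-lens limits are Dn = s·h/(h + (s−f)) and Df = s·h/(h − (s−f)), so DoF = Df − Dn = 2·s·(s−f)·h / (h² − (s−f)²).
That is a quadratic in h: DoF·h² − 2·s·(s−f)·h − DoF·(s−f)² = 0 ⇒ h = (s−f)·(s + √(s² + DoF²)) / DoF = 22045 × (22100 + √(22100² + 14100²)) / 14100 = 22045 × (22100 + 26214.9) / 14100 ≈ 75539 mm.
Then N = f²/(c·h) = 55² / (0.025 × 75539) = 3025 / 1888.5 ≈ 1.60.

f/1.60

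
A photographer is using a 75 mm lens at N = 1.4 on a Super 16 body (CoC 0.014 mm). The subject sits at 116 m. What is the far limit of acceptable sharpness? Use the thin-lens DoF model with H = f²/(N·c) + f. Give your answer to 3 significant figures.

195 m

Hyperfocal distance H = f²/(N·c) + f = 75²/(1.4 × 0.014) + 75 = 5625/0.0196 + 75 ≈ 287064.8 mm ≈ 287.1 m.
Far limit Df = s·(H − f)/(H − s) = 116000 × (287064.8 − 75) / (287064.8 − 116000) = 116000 × 286989.8 / 171064.8 ≈ 194609 mm ≈ 195 m.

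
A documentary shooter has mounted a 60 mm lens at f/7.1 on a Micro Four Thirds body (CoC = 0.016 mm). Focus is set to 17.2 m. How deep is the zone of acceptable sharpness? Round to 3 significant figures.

Hyperfocal distance H = f²/(N·c) + f = 60²/(7.1 × 0.016) + 60 = 3600/0.1136 + 60 ≈ 31750.1 mm ≈ 31.75 m.
Near limit Dn = s·(H − f)/(H + s − 2f) = 17200 × (31750.1 − 60) / (31750.1 + 17200 − 2 × 60) = 17200 × 31690.1 / 48830.1 ≈ 11163 mm.
Far limit Df = s·(H − f)/(H − s) = 17200 × (31750.1 − 60) / (31750.1 − 17200) = 17200 × 31690.1 / 14550.1 ≈ 37462 mm.
Depth of field = Df − Dn = 37462 − 11163 ≈ 26299 mm ≈ 26.3 m.

26.3 m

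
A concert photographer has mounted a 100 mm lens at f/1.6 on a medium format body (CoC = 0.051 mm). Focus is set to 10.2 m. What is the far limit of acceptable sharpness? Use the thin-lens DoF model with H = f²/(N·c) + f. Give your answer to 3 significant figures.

Hyperfocal distance H = f²/(N·c) + f = 100²/(1.6 × 0.051) + 100 = 10000/0.0816 + 100 ≈ 122649.0 mm ≈ 122.6 m.
Far limit Df = s·(H − f)/(H − s) = 10200 × (122649.0 − 100) / (122649.0 − 10200) = 10200 × 122549.0 / 112449.0 ≈ 11116 mm ≈ 11.1 m.

11.1 m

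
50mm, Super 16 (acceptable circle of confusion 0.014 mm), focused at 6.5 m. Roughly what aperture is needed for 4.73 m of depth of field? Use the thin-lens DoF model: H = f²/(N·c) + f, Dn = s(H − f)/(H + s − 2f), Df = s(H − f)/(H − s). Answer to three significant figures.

f/9.01

Write h = H − f = f²/(N·c). The thin-lens limits are Dn = s·h/(h + (s−f)) and Df = s·h/(h − (s−f)), so DoF = Df − Dn = 2·s·(s−f)·h / (h² − (s−f)²).
That is a quadratic in h: DoF·h² − 2·s·(s−f)·h − DoF·(s−f)² = 0 ⇒ h = (s−f)·(s + √(s² + DoF²)) / DoF = 6450 × (6500 + √(6500² + 4730²)) / 4730 = 6450 × (6500 + 8038.84) / 4730 ≈ 19826 mm.
Then N = f²/(c·h) = 50² / (0.014 × 19826) = 2500 / 277.56 ≈ 9.01.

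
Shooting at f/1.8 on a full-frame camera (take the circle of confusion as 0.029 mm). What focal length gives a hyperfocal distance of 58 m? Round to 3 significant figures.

55.0 mm

From H = f²/(N·c) + f, with f ≪ H: f ≈ √(H·N·c) = √(58000 × 1.8 × 0.029) = √3027.6 ≈ 55.02 mm.
The +f correction barely moves this — solving exactly, f² + N·c·f − N·c·H = 0 ⇒ f = (−N·c + √((N·c)² + 4·N·c·H))/2 = (−0.0522 + √12110)/2 ≈ 54.998 mm, so f ≈ 55.0 mm.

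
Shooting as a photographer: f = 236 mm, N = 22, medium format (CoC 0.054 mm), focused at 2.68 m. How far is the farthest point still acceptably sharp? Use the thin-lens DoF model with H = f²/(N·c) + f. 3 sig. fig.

2.83 m

Hyperfocal distance H = f²/(N·c) + f = 236²/(22 × 0.054) + 236 = 55696/1.188 + 236 ≈ 47118.2 mm ≈ 47.12 m.
Far limit Df = s·(H − f)/(H − s) = 2680 × (47118.2 − 236) / (47118.2 − 2680) = 2680 × 46882.2 / 44438.2 ≈ 2827.4 mm ≈ 2.83 m.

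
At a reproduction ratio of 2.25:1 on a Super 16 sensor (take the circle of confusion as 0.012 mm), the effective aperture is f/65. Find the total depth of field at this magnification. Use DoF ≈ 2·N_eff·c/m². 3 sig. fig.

At magnification m, DoF ≈ 2·N_eff·c/m² = 2 × 65 × 0.012 / 2.25² = 1.56 / 5.062 ≈ 0.308 mm.

0.308 mm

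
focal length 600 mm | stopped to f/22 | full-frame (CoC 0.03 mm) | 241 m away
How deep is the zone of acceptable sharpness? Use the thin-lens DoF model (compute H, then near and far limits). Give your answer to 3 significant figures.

264 m

Hyperfocal distance H = f²/(N·c) + f = 600²/(22 × 0.03) + 600 = 360000/0.66 + 600 ≈ 546054.5 mm ≈ 546.1 m.
Near limit Dn = s·(H − f)/(H + s − 2f) = 241000 × (546054.5 − 600) / (546054.5 + 241000 − 2 × 600) = 241000 × 545454.5 / 785854.5 ≈ 167276 mm.
Far limit Df = s·(H − f)/(H − s) = 241000 × (546054.5 − 600) / (546054.5 − 241000) = 241000 × 545454.5 / 305054.5 ≈ 430921 mm.
Depth of field = Df − Dn = 430921 − 167276 ≈ 263645 mm ≈ 264 m.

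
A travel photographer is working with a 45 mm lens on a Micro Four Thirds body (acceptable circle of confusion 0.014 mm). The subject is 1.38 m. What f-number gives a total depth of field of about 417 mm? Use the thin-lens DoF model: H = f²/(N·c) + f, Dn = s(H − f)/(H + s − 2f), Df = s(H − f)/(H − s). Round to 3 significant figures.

f/16

Write h = H − f = f²/(N·c). The thin-lens limits are Dn = s·h/(h + (s−f)) and Df = s·h/(h − (s−f)), so DoF = Df − Dn = 2·s·(s−f)·h / (h² − (s−f)²).
That is a quadratic in h: DoF·h² − 2·s·(s−f)·h − DoF·(s−f)² = 0 ⇒ h = (s−f)·(s + √(s² + DoF²)) / DoF = 1335 × (1380 + √(1380² + 417²)) / 417 = 1335 × (1380 + 1441.63) / 417 ≈ 9033.3 mm.
Then N = f²/(c·h) = 45² / (0.014 × 9033.3) = 2025 / 126.47 ≈ 16.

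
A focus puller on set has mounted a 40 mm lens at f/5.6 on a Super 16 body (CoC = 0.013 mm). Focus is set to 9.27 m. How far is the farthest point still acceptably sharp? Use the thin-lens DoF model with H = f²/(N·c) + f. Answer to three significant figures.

Hyperfocal distance H = f²/(N·c) + f = 40²/(5.6 × 0.013) + 40 = 1600/0.0728 + 40 ≈ 22018.0 mm ≈ 22.02 m.
Far limit Df = s·(H − f)/(H − s) = 9270 × (22018.0 − 40) / (22018.0 − 9270) = 9270 × 21978.0 / 12748.0 ≈ 15982 mm ≈ 16.0 m.

16.0 m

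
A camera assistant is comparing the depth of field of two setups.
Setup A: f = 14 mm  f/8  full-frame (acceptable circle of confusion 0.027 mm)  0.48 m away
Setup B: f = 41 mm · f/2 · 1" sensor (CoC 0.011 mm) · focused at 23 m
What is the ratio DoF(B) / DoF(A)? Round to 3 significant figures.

Setup A: H = 14²/(8×0.027) + 14 ≈ 921.4 mm; DoF = Df − Dn = 986.74 − 317.13 ≈ 669.61 mm.
Setup B: H = 41²/(2×0.011) + 41 ≈ 76450.1 mm; DoF = Df − Dn = 32879 − 17686 ≈ 15193 mm.
Ratio = 15193 / 669.61 ≈ 22.7.

22.7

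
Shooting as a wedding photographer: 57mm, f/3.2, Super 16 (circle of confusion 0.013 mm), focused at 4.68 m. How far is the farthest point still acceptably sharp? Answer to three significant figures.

4.97 m

Hyperfocal distance H = f²/(N·c) + f = 57²/(3.2 × 0.013) + 57 = 3249/0.0416 + 57 ≈ 78158.0 mm ≈ 78.16 m.
Far limit Df = s·(H − f)/(H − s) = 4680 × (78158.0 − 57) / (78158.0 − 4680) = 4680 × 78101.0 / 73478.0 ≈ 4974.5 mm ≈ 4.97 m.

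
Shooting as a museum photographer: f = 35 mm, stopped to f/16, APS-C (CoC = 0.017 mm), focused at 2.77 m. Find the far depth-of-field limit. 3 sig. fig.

Hyperfocal distance H = f²/(N·c) + f = 35²/(16 × 0.017) + 35 = 1225/0.272 + 35 ≈ 4538.7 mm ≈ 4.539 m.
Far limit Df = s·(H − f)/(H − s) = 2770 × (4538.7 − 35) / (4538.7 − 2770) = 2770 × 4503.7 / 1768.7 ≈ 7053.4 mm ≈ 7.05 m.

7.05 m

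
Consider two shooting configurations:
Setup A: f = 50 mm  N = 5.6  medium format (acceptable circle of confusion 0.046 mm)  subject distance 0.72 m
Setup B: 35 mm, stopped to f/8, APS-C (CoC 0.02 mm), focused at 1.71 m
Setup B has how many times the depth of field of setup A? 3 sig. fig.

7.87

Setup A: H = 50²/(5.6×0.046) + 50 ≈ 9755.0 mm; DoF = Df − Dn = 773.393 − 673.503 ≈ 99.890 mm.
Setup B: H = 35²/(8×0.02) + 35 ≈ 7691.2 mm; DoF = Df − Dn = 2188.87 − 1403.05 ≈ 785.82 mm.
Ratio = 785.82 / 99.890 ≈ 7.87.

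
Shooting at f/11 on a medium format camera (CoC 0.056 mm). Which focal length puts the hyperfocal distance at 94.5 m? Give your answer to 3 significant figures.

From H = f²/(N·c) + f, with f ≪ H: f ≈ √(H·N·c) = √(94500 × 11 × 0.056) = √58212 ≈ 241.3 mm.
The +f correction barely moves this — solving exactly, f² + N·c·f − N·c·H = 0 ⇒ f = (−N·c + √((N·c)² + 4·N·c·H))/2 = (−0.616 + √232848)/2 ≈ 240.96 mm, so f ≈ 241 mm.

241 mm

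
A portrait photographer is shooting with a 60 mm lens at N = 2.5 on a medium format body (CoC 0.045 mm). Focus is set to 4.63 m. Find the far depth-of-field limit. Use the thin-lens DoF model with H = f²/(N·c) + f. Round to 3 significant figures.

Hyperfocal distance H = f²/(N·c) + f = 60²/(2.5 × 0.045) + 60 = 3600/0.1125 + 60 ≈ 32060.0 mm ≈ 32.06 m.
Far limit Df = s·(H − f)/(H − s) = 4630 × (32060.0 − 60) / (32060.0 − 4630) = 4630 × 32000.0 / 27430.0 ≈ 5401.4 mm ≈ 5.40 m.

5.40 m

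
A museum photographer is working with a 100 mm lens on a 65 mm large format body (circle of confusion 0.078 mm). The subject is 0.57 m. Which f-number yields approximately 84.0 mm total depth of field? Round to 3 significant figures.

f/20

Write h = H − f = f²/(N·c). The thin-lens limits are Dn = s·h/(h + (s−f)) and Df = s·h/(h − (s−f)), so DoF = Df − Dn = 2·s·(s−f)·h / (h² − (s−f)²).
That is a quadratic in h: DoF·h² − 2·s·(s−f)·h − DoF·(s−f)² = 0 ⇒ h = (s−f)·(s + √(s² + DoF²)) / DoF = 470 × (570 + √(570² + 84²)) / 84 = 470 × (570 + 576.156) / 84 ≈ 6413.0 mm.
Then N = f²/(c·h) = 100² / (0.078 × 6413.0) = 10000 / 500.22 ≈ 20.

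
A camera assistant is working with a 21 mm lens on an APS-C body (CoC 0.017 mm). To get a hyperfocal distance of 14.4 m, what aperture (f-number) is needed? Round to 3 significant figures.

f/1.80

Rearrange H = f²/(N·c) + f for N: N = f² / ((H − f)·c).
N = 21² / ((14400 − 21) × 0.017) = 441 / 244.4 ≈ 1.80.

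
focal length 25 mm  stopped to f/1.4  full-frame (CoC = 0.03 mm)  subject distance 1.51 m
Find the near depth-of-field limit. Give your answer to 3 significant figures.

1.37 m

Hyperfocal distance H = f²/(N·c) + f = 25²/(1.4 × 0.03) + 25 = 625/0.042 + 25 ≈ 14906.0 mm ≈ 14.91 m.
Near limit Dn = s·(H − f)/(H + s − 2f) = 1510 × (14906.0 − 25) / (14906.0 + 1510 − 2 × 25) = 1510 × 14881.0 / 16366.0 ≈ 1373.0 mm ≈ 1.37 m.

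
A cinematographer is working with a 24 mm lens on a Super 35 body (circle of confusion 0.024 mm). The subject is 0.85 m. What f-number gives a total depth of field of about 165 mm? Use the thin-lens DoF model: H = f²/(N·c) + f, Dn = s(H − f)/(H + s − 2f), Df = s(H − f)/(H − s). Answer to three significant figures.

Write h = H − f = f²/(N·c). The thin-lens limits are Dn = s·h/(h + (s−f)) and Df = s·h/(h − (s−f)), so DoF = Df − Dn = 2·s·(s−f)·h / (h² − (s−f)²).
That is a quadratic in h: DoF·h² − 2·s·(s−f)·h − DoF·(s−f)² = 0 ⇒ h = (s−f)·(s + √(s² + DoF²)) / DoF = 826 × (850 + √(850² + 165²)) / 165 = 826 × (850 + 865.867) / 165 ≈ 8589.7 mm.
Then N = f²/(c·h) = 24² / (0.024 × 8589.7) = 576 / 206.15 ≈ 2.79.

f/2.79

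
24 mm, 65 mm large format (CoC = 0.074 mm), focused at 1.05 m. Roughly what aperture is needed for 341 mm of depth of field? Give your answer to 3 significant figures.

Write h = H − f = f²/(N·c). The thin-lens limits are Dn = s·h/(h + (s−f)) and Df = s·h/(h − (s−f)), so DoF = Df − Dn = 2·s·(s−f)·h / (h² − (s−f)²).
That is a quadratic in h: DoF·h² − 2·s·(s−f)·h − DoF·(s−f)² = 0 ⇒ h = (s−f)·(s + √(s² + DoF²)) / DoF = 1026 × (1050 + √(1050² + 341²)) / 341 = 1026 × (1050 + 1103.98) / 341 ≈ 6480.9 mm.
Then N = f²/(c·h) = 24² / (0.074 × 6480.9) = 576 / 479.59 ≈ 1.20.

f/1.20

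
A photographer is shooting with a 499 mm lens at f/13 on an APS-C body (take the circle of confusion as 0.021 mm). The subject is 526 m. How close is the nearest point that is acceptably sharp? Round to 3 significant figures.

334 m

Hyperfocal distance H = f²/(N·c) + f = 499²/(13 × 0.021) + 499 = 249001/0.273 + 499 ≈ 912590.6 mm ≈ 912.6 m.
Near limit Dn = s·(H − f)/(H + s − 2f) = 526000 × (912590.6 − 499) / (912590.6 + 526000 − 2 × 499) = 526000 × 912091.6 / 1437592.6 ≈ 333725 mm ≈ 334 m.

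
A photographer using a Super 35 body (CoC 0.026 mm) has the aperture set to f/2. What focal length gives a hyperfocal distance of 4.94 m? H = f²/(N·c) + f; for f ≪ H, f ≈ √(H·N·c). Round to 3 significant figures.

16.0 mm

From H = f²/(N·c) + f, with f ≪ H: f ≈ √(H·N·c) = √(4940 × 2 × 0.026) = √256.88 ≈ 16.03 mm.
The +f correction barely moves this — solving exactly, f² + N·c·f − N·c·H = 0 ⇒ f = (−N·c + √((N·c)² + 4·N·c·H))/2 = (−0.052 + √1027.5)/2 ≈ 16.001 mm, so f ≈ 16.0 mm.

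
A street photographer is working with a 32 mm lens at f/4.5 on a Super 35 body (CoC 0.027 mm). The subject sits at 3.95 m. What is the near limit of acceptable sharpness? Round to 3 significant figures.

Hyperfocal distance H = f²/(N·c) + f = 32²/(4.5 × 0.027) + 32 = 1024/0.1215 + 32 ≈ 8460.0 mm ≈ 8.460 m.
Near limit Dn = s·(H − f)/(H + s − 2f) = 3950 × (8460.0 − 32) / (8460.0 + 3950 − 2 × 32) = 3950 × 8428.0 / 12346.0 ≈ 2696.5 mm ≈ 2.70 m.

2.70 m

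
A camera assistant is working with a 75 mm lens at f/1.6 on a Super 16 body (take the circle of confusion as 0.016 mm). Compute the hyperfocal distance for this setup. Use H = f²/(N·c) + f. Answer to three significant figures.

220 m

Hyperfocal distance H = f²/(N·c) + f = 75²/(1.6 × 0.016) + 75 = 5625/0.0256 + 75 ≈ 219801.6 mm ≈ 220 m.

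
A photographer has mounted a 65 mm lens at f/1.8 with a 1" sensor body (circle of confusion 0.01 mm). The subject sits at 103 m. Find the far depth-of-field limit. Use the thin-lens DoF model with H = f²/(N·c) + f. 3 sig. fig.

Hyperfocal distance H = f²/(N·c) + f = 65²/(1.8 × 0.01) + 65 = 4225/0.018 + 65 ≈ 234787.2 mm ≈ 234.8 m.
Far limit Df = s·(H − f)/(H − s) = 103000 × (234787.2 − 65) / (234787.2 − 103000) = 103000 × 234722.2 / 131787.2 ≈ 183450 mm ≈ 183 m.

183 m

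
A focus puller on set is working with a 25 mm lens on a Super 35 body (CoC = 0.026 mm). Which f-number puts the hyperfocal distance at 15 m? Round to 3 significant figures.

Rearrange H = f²/(N·c) + f for N: N = f² / ((H − f)·c).
N = 25² / ((15000 − 25) × 0.026) = 625 / 389.3 ≈ 1.61.

f/1.61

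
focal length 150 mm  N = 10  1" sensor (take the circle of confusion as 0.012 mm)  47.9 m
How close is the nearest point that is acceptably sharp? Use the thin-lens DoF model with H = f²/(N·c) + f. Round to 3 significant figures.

38.2 m

Hyperfocal distance H = f²/(N·c) + f = 150²/(10 × 0.012) + 150 = 22500/0.12 + 150 ≈ 187650.0 mm ≈ 187.7 m.
Near limit Dn = s·(H − f)/(H + s − 2f) = 47900 × (187650.0 − 150) / (187650.0 + 47900 − 2 × 150) = 47900 × 187500.0 / 235250.0 ≈ 38177 mm ≈ 38.2 m.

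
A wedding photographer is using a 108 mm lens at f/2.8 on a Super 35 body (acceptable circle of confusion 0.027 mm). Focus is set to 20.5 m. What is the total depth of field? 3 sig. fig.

Hyperfocal distance H = f²/(N·c) + f = 108²/(2.8 × 0.027) + 108 = 11664/0.0756 + 108 ≈ 154393.7 mm ≈ 154.4 m.
Near limit Dn = s·(H − f)/(H + s − 2f) = 20500 × (154393.7 − 108) / (154393.7 + 20500 − 2 × 108) = 20500 × 154285.7 / 174677.7 ≈ 18106.8 mm.
Far limit Df = s·(H − f)/(H − s) = 20500 × (154393.7 − 108) / (154393.7 − 20500) = 20500 × 154285.7 / 133893.7 ≈ 23622.1 mm.
Depth of field = Df − Dn = 23622.1 − 18106.8 ≈ 5515.3 mm ≈ 5.52 m.

5.52 m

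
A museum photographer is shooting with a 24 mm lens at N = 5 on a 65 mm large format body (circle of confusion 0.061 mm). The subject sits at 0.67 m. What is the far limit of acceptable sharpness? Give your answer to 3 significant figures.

1.02 m

Hyperfocal distance H = f²/(N·c) + f = 24²/(5 × 0.061) + 24 = 576/0.305 + 24 ≈ 1912.5 mm ≈ 1.913 m.
Far limit Df = s·(H − f)/(H − s) = 670 × (1912.5 − 24) / (1912.5 − 670) = 670 × 1888.5 / 1242.5 ≈ 1018.3 mm ≈ 1.02 m.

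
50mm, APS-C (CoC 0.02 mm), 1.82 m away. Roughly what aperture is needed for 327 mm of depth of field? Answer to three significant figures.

Write h = H − f = f²/(N·c). The thin-lens limits are Dn = s·h/(h + (s−f)) and Df = s·h/(h − (s−f)), so DoF = Df − Dn = 2·s·(s−f)·h / (h² − (s−f)²).
That is a quadratic in h: DoF·h² − 2·s·(s−f)·h − DoF·(s−f)² = 0 ⇒ h = (s−f)·(s + √(s² + DoF²)) / DoF = 1770 × (1820 + √(1820² + 327²)) / 327 = 1770 × (1820 + 1849.14) / 327 ≈ 19860 mm.
Then N = f²/(c·h) = 50² / (0.02 × 19860) = 2500 / 397.21 ≈ 6.29.

f/6.29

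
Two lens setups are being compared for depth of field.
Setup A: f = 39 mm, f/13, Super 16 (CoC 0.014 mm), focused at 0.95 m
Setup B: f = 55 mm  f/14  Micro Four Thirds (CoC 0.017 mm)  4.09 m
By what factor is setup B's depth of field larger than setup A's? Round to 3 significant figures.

Setup A: H = 39²/(13×0.014) + 39 ≈ 8396.1 mm; DoF = Df − Dn = 1066.23 − 856.62 ≈ 209.61 mm.
Setup B: H = 55²/(14×0.017) + 55 ≈ 12765.1 mm; DoF = Df − Dn = 5992.4 − 3104.4 ≈ 2888.0 mm.
Ratio = 2888.0 / 209.61 ≈ 13.8.

13.8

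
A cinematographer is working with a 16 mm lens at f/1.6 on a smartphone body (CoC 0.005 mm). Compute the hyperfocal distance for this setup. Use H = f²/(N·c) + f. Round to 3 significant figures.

Hyperfocal distance H = f²/(N·c) + f = 16²/(1.6 × 0.005) + 16 = 256/0.008 + 16 ≈ 32016.0 mm ≈ 32.0 m.

32.0 m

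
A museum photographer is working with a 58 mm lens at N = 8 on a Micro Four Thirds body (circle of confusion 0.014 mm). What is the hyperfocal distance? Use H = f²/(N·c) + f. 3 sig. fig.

30.1 m

Hyperfocal distance H = f²/(N·c) + f = 58²/(8 × 0.014) + 58 = 3364/0.112 + 58 ≈ 30093.7 mm ≈ 30.1 m.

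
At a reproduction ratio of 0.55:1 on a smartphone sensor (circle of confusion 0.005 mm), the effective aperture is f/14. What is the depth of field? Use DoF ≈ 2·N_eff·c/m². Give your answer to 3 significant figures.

At magnification m, DoF ≈ 2·N_eff·c/m² = 2 × 14 × 0.005 / 0.55² = 0.14 / 0.3025 ≈ 0.463 mm.

0.463 mm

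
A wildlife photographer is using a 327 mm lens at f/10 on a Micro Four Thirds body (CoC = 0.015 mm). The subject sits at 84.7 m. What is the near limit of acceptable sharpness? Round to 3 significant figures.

Hyperfocal distance H = f²/(N·c) + f = 327²/(10 × 0.015) + 327 = 106929/0.15 + 327 ≈ 713187.0 mm ≈ 713.2 m.
Near limit Dn = s·(H − f)/(H + s − 2f) = 84700 × (713187.0 − 327) / (713187.0 + 84700 − 2 × 327) = 84700 × 712860.0 / 797233.0 ≈ 75736 mm ≈ 75.7 m.

75.7 m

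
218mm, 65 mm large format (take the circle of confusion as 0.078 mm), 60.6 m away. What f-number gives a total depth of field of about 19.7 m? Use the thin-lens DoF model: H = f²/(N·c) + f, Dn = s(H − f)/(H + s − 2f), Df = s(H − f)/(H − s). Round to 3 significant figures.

Write h = H − f = f²/(N·c). The thin-lens limits are Dn = s·h/(h + (s−f)) and Df = s·h/(h − (s−f)), so DoF = Df − Dn = 2·s·(s−f)·h / (h² − (s−f)²).
That is a quadratic in h: DoF·h² − 2·s·(s−f)·h − DoF·(s−f)² = 0 ⇒ h = (s−f)·(s + √(s² + DoF²)) / DoF = 60382 × (60600 + √(60600² + 19700²)) / 19700 = 60382 × (60600 + 63721.7) / 19700 ≈ 381055 mm.
Then N = f²/(c·h) = 218² / (0.078 × 381055) = 47524 / 29722 ≈ 1.60.

f/1.60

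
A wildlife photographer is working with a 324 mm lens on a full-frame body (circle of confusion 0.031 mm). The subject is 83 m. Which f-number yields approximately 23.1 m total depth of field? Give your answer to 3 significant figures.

f/5.59

Write h = H − f = f²/(N·c). The thin-lens limits are Dn = s·h/(h + (s−f)) and Df = s·h/(h − (s−f)), so DoF = Df − Dn = 2·s·(s−f)·h / (h² − (s−f)²).
That is a quadratic in h: DoF·h² − 2·s·(s−f)·h − DoF·(s−f)² = 0 ⇒ h = (s−f)·(s + √(s² + DoF²)) / DoF = 82676 × (83000 + √(83000² + 23100²)) / 23100 = 82676 × (83000 + 86154.6) / 23100 ≈ 605412 mm.
Then N = f²/(c·h) = 324² / (0.031 × 605412) = 104976 / 18768 ≈ 5.59.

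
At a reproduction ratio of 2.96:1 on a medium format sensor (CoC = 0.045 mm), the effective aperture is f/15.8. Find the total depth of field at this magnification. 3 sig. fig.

At magnification m, DoF ≈ 2·N_eff·c/m² = 2 × 15.8 × 0.045 / 2.96² = 1.422 / 8.762 ≈ 0.162 mm.

0.162 mm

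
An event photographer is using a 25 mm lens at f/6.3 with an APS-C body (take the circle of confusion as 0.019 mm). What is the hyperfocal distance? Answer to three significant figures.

5.25 m

Hyperfocal distance H = f²/(N·c) + f = 25²/(6.3 × 0.019) + 25 = 625/0.1197 + 25 ≈ 5246.4 mm ≈ 5.25 m.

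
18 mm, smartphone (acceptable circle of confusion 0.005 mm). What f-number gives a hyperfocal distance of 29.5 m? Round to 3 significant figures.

f/2.20

Rearrange H = f²/(N·c) + f for N: N = f² / ((H − f)·c).
N = 18² / ((29500 − 18) × 0.005) = 324 / 147.4 ≈ 2.20.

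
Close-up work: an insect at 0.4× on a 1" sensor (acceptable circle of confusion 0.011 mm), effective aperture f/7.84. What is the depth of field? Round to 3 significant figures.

1.08 mm

At magnification m, DoF ≈ 2·N_eff·c/m² = 2 × 7.84 × 0.011 / 0.4² = 0.1725 / 0.16 ≈ 1.08 mm.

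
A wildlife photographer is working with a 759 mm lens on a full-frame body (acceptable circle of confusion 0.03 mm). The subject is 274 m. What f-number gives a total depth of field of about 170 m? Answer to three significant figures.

f/20

Write h = H − f = f²/(N·c). The thin-lens limits are Dn = s·h/(h + (s−f)) and Df = s·h/(h − (s−f)), so DoF = Df − Dn = 2·s·(s−f)·h / (h² − (s−f)²).
That is a quadratic in h: DoF·h² − 2·s·(s−f)·h − DoF·(s−f)² = 0 ⇒ h = (s−f)·(s + √(s² + DoF²)) / DoF = 273241 × (274000 + √(274000² + 170000²)) / 170000 = 273241 × (274000 + 322453) / 170000 ≈ 958679 mm.
Then N = f²/(c·h) = 759² / (0.03 × 958679) = 576081 / 28760 ≈ 20.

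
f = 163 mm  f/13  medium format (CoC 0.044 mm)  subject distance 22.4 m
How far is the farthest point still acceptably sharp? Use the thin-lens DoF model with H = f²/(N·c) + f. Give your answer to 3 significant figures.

43.0 m

Hyperfocal distance H = f²/(N·c) + f = 163²/(13 × 0.044) + 163 = 26569/0.572 + 163 ≈ 46612.3 mm ≈ 46.61 m.
Far limit Df = s·(H − f)/(H − s) = 22400 × (46612.3 − 163) / (46612.3 − 22400) = 22400 × 46449.3 / 24212.3 ≈ 42973 mm ≈ 43.0 m.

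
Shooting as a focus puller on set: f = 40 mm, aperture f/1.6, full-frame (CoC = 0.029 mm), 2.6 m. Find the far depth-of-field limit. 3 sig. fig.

2.81 m

Hyperfocal distance H = f²/(N·c) + f = 40²/(1.6 × 0.029) + 40 = 1600/0.0464 + 40 ≈ 34522.8 mm ≈ 34.52 m.
Far limit Df = s·(H − f)/(H − s) = 2600 × (34522.8 − 40) / (34522.8 − 2600) = 2600 × 34482.8 / 31922.8 ≈ 2808.5 mm ≈ 2.81 m.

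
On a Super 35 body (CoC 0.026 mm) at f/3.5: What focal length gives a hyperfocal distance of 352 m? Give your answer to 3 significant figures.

179 mm

From H = f²/(N·c) + f, with f ≪ H: f ≈ √(H·N·c) = √(352000 × 3.5 × 0.026) = √32032 ≈ 179.0 mm.
The +f correction barely moves this — solving exactly, f² + N·c·f − N·c·H = 0 ⇒ f = (−N·c + √((N·c)² + 4·N·c·H))/2 = (−0.091 + √128128)/2 ≈ 178.93 mm, so f ≈ 179 mm.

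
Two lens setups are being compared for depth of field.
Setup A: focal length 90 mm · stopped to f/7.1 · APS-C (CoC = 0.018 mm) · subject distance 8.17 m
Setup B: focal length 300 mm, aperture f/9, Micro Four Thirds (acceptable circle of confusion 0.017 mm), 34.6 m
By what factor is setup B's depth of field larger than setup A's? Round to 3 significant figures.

1.91

Setup A: H = 90²/(7.1×0.018) + 90 ≈ 63470.3 mm; DoF = Df − Dn = 9363.7 − 7246.2 ≈ 2117.5 mm.
Setup B: H = 300²/(9×0.017) + 300 ≈ 588535.3 mm; DoF = Df − Dn = 36742.5 − 32693.6 ≈ 4048.9 mm.
Ratio = 4048.9 / 2117.5 ≈ 1.91.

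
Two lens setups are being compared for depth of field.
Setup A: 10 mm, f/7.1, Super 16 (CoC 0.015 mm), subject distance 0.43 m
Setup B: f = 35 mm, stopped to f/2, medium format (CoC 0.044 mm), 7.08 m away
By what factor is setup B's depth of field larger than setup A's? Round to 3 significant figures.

Setup A: H = 10²/(7.1×0.015) + 10 ≈ 949.0 mm; DoF = Df − Dn = 778.00 − 297.10 ≈ 480.90 mm.
Setup B: H = 35²/(2×0.044) + 35 ≈ 13955.5 mm; DoF = Df − Dn = 14334.6 − 4700.9 ≈ 9633.7 mm.
Ratio = 9633.7 / 480.90 ≈ 20.0.

20.0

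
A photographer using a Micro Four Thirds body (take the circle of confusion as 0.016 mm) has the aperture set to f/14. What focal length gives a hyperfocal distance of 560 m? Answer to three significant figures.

354 mm

From H = f²/(N·c) + f, with f ≪ H: f ≈ √(H·N·c) = √(560000 × 14 × 0.016) = √125440 ≈ 354.2 mm.
The +f correction barely moves this — solving exactly, f² + N·c·f − N·c·H = 0 ⇒ f = (−N·c + √((N·c)² + 4·N·c·H))/2 = (−0.224 + √501760)/2 ≈ 354.06 mm, so f ≈ 354 mm.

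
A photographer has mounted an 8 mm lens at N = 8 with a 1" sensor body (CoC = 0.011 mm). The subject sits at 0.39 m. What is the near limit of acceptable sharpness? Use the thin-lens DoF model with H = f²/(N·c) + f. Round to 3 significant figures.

256 mm

Hyperfocal distance H = f²/(N·c) + f = 8²/(8 × 0.011) + 8 = 64/0.088 + 8 ≈ 735.3 mm ≈ 0.735 m.
Near limit Dn = s·(H − f)/(H + s − 2f) = 390 × (735.3 − 8) / (735.3 + 390 − 2 × 8) = 390 × 727.3 / 1109.3 ≈ 255.70 mm.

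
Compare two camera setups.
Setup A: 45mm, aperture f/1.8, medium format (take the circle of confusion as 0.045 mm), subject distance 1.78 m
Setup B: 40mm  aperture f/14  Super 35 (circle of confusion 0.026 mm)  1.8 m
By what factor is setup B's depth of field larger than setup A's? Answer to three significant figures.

Setup A: H = 45²/(1.8×0.045) + 45 ≈ 25045.0 mm; DoF = Df − Dn = 1912.74 − 1664.48 ≈ 248.26 mm.
Setup B: H = 40²/(14×0.026) + 40 ≈ 4435.6 mm; DoF = Df − Dn = 3002.0 − 1285.3 ≈ 1716.7 mm.
Ratio = 1716.7 / 248.26 ≈ 6.91.

6.91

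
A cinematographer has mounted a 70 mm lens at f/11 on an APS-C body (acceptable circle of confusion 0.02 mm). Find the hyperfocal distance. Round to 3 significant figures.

Hyperfocal distance H = f²/(N·c) + f = 70²/(11 × 0.02) + 70 = 4900/0.22 + 70 ≈ 22342.7 mm ≈ 22.3 m.

22.3 m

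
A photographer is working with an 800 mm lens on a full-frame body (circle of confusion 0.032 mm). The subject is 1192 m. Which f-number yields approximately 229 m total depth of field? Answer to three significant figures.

Write h = H − f = f²/(N·c). The thin-lens limits are Dn = s·h/(h + (s−f)) and Df = s·h/(h − (s−f)), so DoF = Df − Dn = 2·s·(s−f)·h / (h² − (s−f)²).
That is a quadratic in h: DoF·h² − 2·s·(s−f)·h − DoF·(s−f)² = 0 ⇒ h = (s−f)·(s + √(s² + DoF²)) / DoF = 1191200 × (1192000 + √(1192000² + 229000²)) / 229000 = 1191200 × (1192000 + 1213798) / 229000 ≈ 12514351 mm.
Then N = f²/(c·h) = 800² / (0.032 × 12514351) = 640000 / 400459 ≈ 1.60.

f/1.60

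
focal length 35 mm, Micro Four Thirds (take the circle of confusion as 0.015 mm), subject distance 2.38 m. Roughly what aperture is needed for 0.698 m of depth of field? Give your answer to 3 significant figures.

f/5

Write h = H − f = f²/(N·c). The thin-lens limits are Dn = s·h/(h + (s−f)) and Df = s·h/(h − (s−f)), so DoF = Df − Dn = 2·s·(s−f)·h / (h² − (s−f)²).
That is a quadratic in h: DoF·h² − 2·s·(s−f)·h − DoF·(s−f)² = 0 ⇒ h = (s−f)·(s + √(s² + DoF²)) / DoF = 2345 × (2380 + √(2380² + 698²)) / 698 = 2345 × (2380 + 2480.24) / 698 ≈ 16328 mm.
Then N = f²/(c·h) = 35² / (0.015 × 16328) = 1225 / 244.93 ≈ 5.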